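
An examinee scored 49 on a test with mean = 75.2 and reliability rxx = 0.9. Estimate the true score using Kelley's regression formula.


T_est = rxx * X + (1 - rxx) * mean
T_est = 0.9 * 49 + 0.1 * 75.2
T_est = 44.1 + 7.52
T_est = 51.62

51.62


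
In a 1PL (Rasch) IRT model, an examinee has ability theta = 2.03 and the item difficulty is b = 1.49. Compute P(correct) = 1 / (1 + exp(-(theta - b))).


theta - b = 2.03 - 1.49 = 0.54
exp(-(theta - b)) = exp(-0.54) = 0.5827
P = 1 / (1 + 0.5827)
P = 0.6318

0.6318


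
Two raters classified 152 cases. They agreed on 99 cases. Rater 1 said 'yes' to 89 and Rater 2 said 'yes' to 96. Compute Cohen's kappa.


P_o = 99/152 = 0.651316
P_e = (89*96 + 63*56) / 23104 = 0.522507
kappa = (P_o - P_e) / (1 - P_e)
kappa = (0.651316 - 0.522507) / (1 - 0.522507)
kappa = 0.2698

0.2698


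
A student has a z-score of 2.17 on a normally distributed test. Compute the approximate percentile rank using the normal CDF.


CDF(z) = 0.5 * (1 + erf(z/sqrt(2)))
erf(1.5344) = 0.97
CDF = 0.985
Percentile rank = 0.985 * 100 = 98.5

98.5


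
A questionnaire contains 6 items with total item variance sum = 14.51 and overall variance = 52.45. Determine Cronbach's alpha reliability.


alpha = (k/(k-1)) * (1 - sum(si^2)/s_total^2)
= (6/5) * (1 - 14.51/52.45)
alpha = 0.868

0.868


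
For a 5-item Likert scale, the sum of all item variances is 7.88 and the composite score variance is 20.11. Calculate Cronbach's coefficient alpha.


alpha = (k/(k-1)) * (1 - sum(si^2)/s_total^2)
= (5/4) * (1 - 7.88/20.11)
alpha = 0.7602

0.7602


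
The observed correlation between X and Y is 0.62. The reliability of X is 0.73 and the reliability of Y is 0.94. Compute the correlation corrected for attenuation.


r_corrected = rxy / sqrt(rxx * ryy)
= 0.62 / sqrt(0.73 * 0.94)
= 0.62 / sqrt(0.6862)
= 0.62 / 0.828372
r_corrected = 0.7485

0.7485


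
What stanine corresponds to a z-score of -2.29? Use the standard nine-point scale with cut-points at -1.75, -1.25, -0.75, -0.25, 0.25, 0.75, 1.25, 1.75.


Stanine boundaries: [-1.75, -1.25, -0.75, -0.25, 0.25, 0.75, 1.25, 1.75]
z = -2.29
Check each boundary:
  z < -1.75
  z < -1.25
  z < -0.75
  z < -0.25
  z < 0.25
  z < 0.75
  z < 1.25
  z < 1.75
Highest qualifying boundary gives stanine = 1

1


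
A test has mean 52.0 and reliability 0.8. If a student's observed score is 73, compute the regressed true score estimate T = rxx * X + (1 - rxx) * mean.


T_est = rxx * X + (1 - rxx) * mean
T_est = 0.8 * 73 + 0.2 * 52.0
T_est = 58.4 + 10.4
T_est = 68.8

68.8


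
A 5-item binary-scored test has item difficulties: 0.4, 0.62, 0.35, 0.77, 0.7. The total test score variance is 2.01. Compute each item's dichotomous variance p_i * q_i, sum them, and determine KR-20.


For each item, compute p_i * q_i:
  Item 1: 0.4 * 0.6 = 0.24
  Item 2: 0.62 * 0.38 = 0.2356
  Item 3: 0.35 * 0.65 = 0.2275
  Item 4: 0.77 * 0.23 = 0.1771
  Item 5: 0.7 * 0.3 = 0.21
Sum(p_i * q_i) = 0.24 + 0.2356 + 0.2275 + 0.1771 + 0.21 = 1.0902
KR-20 = (k/(k-1)) * (1 - Sum(p_i*q_i) / Var_total)
= (5/4) * (1 - 1.0902/2.01)
= 1.25 * 0.4576
KR-20 = 0.572

0.572


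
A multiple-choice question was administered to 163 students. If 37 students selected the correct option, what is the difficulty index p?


Item difficulty p = number correct / total examinees
p = 37 / 163
p = 0.227

0.227


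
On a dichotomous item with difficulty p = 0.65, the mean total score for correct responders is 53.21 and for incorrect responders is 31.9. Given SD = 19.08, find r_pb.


q = 1 - p = 0.35
rpb = ((M1 - M0) / SD) * sqrt(p * q)
rpb = ((53.21 - 31.9) / 19.08) * sqrt(0.65 * 0.35)
rpb = 0.5327

0.5327


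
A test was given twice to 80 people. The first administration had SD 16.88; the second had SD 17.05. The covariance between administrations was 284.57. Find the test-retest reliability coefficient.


r = cov(X,Y) / (SD_X * SD_Y)
r = 284.57 / (16.88 * 17.05)
r = 284.57 / 287.804
r = 0.9888

0.9888


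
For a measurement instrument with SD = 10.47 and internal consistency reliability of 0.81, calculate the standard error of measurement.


SEM = SD * sqrt(1 - rxx)
SEM = 10.47 * sqrt(1 - 0.81)
SEM = 10.47 * sqrt(0.19) = 10.47 * 0.43589
SEM = 4.5638

4.5638


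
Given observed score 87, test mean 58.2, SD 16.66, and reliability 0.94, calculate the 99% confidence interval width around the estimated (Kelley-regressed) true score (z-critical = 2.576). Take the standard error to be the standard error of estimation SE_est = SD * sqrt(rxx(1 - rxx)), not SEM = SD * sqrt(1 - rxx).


True score estimate = 0.94*87 + 0.06*58.2 = 85.272
SE_est = SD * sqrt(rxx * (1 - rxx)) = 16.66 * sqrt(0.94 * 0.06) = 16.66 * sqrt(0.0564) = 3.956531
CI = T_est +/- z * SE_est, so width = 2 * z * SE_est = 2 * 2.576 * 3.956531
Width = 20.384

20.384


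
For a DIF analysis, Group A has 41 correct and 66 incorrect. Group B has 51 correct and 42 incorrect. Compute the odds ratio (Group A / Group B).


Odds_A = 41/66 = 0.6212
Odds_B = 51/42 = 1.2143
OR = Odds_A / Odds_B = 0.6212 / 1.2143
Exactly, OR = (41 * 42) / (66 * 51) = 1722 / 3366
OR = 0.5116

0.5116


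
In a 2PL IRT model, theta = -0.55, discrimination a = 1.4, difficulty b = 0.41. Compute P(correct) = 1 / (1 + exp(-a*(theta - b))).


a*(theta - b) = 1.4 * (-0.55 - 0.41) = -1.344
exp(--1.344) = 3.8344
P = 1 / (1 + 3.8344)
P = 0.2069

0.2069


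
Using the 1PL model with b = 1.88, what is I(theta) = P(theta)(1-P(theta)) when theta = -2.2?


P = 1/(1+exp(-(-2.2-1.88))) = 0.0166
I = P*(1-P) = 0.0166 * 0.9834
I = 0.0163

0.0163


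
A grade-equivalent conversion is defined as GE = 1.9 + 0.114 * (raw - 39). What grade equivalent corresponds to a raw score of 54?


raw - median = 54 - 39 = 15
slope * diff = 0.114 * 15 = 1.71
GE = 1.9 + 1.71
GE = 3.61

3.61


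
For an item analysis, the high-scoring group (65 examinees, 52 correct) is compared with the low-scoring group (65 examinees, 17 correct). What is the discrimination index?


p_upper = 52/65 = 0.8
p_lower = 17/65 = 0.2615
D = 0.8 - 0.2615 = 0.5385

0.5385


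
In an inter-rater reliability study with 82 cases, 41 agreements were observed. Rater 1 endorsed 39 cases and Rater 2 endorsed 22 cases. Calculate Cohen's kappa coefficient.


P_o = 41/82 = 0.5
P_e = (39*22 + 43*60) / 6724 = 0.511303
kappa = (P_o - P_e) / (1 - P_e)
kappa = (0.5 - 0.511303) / (1 - 0.511303)
kappa = -0.0231

-0.0231


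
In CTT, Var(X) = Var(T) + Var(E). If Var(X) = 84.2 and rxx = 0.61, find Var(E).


var_true = rxx * var_obs = 0.61 * 84.2 = 51.362
var_error = var_obs - var_true
var_error = 84.2 - 51.362
var_error = 32.838

32.838


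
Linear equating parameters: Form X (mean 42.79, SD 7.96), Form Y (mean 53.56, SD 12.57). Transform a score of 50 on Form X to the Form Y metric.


slope = SD_Y / SD_X = 12.57 / 7.96 ~ 1.5791
intercept = mean_Y - slope * mean_X = 53.56 - (12.57 / 7.96) * 42.79 ~ -14.0116
Y = slope * X + intercept. To avoid rounding drift from the rounded slope/intercept, evaluate the equivalent form Y = mean_Y + SD_Y * (X - mean_X) / SD_X at full precision:
Y = 53.56 + 12.57 * (50 - 42.79) / 7.96
Y = 53.56 + 12.57 * 7.21 / 7.96
Y = 53.56 + 90.6297 / 7.96
Y = 53.56 + 11.3856
Y = 64.9456

64.9456


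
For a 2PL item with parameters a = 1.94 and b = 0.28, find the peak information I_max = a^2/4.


For 2PL, max info at theta = b = 0.28
I_max = a^2 / 4 = 1.94^2 / 4
= 3.7636 / 4
I_max = 0.9409

0.9409


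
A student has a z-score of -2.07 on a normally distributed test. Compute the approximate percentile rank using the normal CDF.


CDF(z) = 0.5 * (1 + erf(z/sqrt(2)))
erf(-1.4637) = -0.9615
CDF = 0.0192
Percentile rank = 0.0192 * 100 = 1.92

1.92


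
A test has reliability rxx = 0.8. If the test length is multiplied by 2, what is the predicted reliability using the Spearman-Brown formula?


r_new = (n * rxx) / (1 + (n-1) * rxx)
r_new = (2 * 0.8) / (1 + 1 * 0.8)
r_new = 1.6 / 1.8
r_new = 0.8889

0.8889


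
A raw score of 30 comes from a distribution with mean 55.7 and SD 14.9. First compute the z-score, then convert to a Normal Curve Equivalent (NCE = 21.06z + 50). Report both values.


z = (X - mean) / SD = (30 - 55.7) / 14.9
z = -25.7 / 14.9
z = -1.7248
NCE = NCE = 21.06z + 50
Carry z at full precision (z = -25.7 / 14.9) into the conversion:
NCE = 21.06 * (-25.7 / 14.9) + 50 = -541.242 / 14.9 + 50
NCE = -36.325 + 50
NCE = 13.675

13.675


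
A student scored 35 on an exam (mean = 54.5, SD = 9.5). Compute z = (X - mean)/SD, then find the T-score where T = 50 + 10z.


z = (X - mean) / SD = (35 - 54.5) / 9.5
z = -19.5 / 9.5
z = -2.0526
T-score = T = 50 + 10z
Carry z at full precision (z = -19.5 / 9.5) into the conversion:
T-score = 50 + 10 * (-19.5 / 9.5) = 50 + -195 / 9.5
T-score = 50 + -20.5263
T-score = 29.4737

29.4737


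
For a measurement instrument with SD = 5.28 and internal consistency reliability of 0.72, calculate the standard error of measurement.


SEM = SD * sqrt(1 - rxx)
SEM = 5.28 * sqrt(1 - 0.72)
SEM = 5.28 * sqrt(0.28) = 5.28 * 0.52915
SEM = 2.7939

2.7939


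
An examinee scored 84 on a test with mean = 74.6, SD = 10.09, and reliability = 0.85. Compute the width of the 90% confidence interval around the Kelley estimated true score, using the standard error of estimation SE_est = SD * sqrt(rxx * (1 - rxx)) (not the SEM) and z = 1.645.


True score estimate = 0.85*84 + 0.15*74.6 = 82.59
SE_est = SD * sqrt(rxx * (1 - rxx)) = 10.09 * sqrt(0.85 * 0.15) = 10.09 * sqrt(0.1275) = 3.602851
CI = T_est +/- z * SE_est, so width = 2 * z * SE_est = 2 * 1.645 * 3.602851
Width = 11.8534

11.8534


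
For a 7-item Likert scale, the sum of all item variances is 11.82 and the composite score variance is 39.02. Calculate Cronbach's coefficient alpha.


alpha = (k/(k-1)) * (1 - sum(si^2)/s_total^2)
= (7/6) * (1 - 11.82/39.02)
alpha = 0.8133

0.8133


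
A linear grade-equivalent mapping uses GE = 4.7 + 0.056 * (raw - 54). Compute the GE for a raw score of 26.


raw - median = 26 - 54 = -28
slope * diff = 0.056 * -28 = -1.568
GE = 4.7 + -1.568
GE = 3.132

3.132


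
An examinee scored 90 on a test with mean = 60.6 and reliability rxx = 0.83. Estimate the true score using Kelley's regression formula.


T_est = rxx * X + (1 - rxx) * mean
T_est = 0.83 * 90 + 0.17 * 60.6
T_est = 74.7 + 10.302
T_est = 85.002

85.002


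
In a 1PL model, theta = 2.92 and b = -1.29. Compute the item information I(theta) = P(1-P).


P = 1/(1+exp(-(2.92--1.29))) = 0.9854
I = P*(1-P) = 0.9854 * 0.0146
I = 0.0144

0.0144


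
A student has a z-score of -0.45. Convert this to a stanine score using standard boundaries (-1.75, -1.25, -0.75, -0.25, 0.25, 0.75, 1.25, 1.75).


Stanine boundaries: [-1.75, -1.25, -0.75, -0.25, 0.25, 0.75, 1.25, 1.75]
z = -0.45
Check each boundary:
  z >= -1.75 -> could be stanine 2
  z >= -1.25 -> could be stanine 3
  z >= -0.75 -> could be stanine 4
  z < -0.25
  z < 0.25
  z < 0.75
  z < 1.25
  z < 1.75
Highest qualifying boundary gives stanine = 4

4


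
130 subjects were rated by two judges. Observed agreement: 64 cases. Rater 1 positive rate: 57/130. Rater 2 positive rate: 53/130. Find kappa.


P_o = 64/130 = 0.492308
P_e = (57*53 + 73*77) / 16900 = 0.511361
kappa = (P_o - P_e) / (1 - P_e)
kappa = (0.492308 - 0.511361) / (1 - 0.511361)
kappa = -0.039

-0.039


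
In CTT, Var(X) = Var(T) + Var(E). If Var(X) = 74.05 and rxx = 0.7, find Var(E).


var_true = rxx * var_obs = 0.7 * 74.05 = 51.835
var_error = var_obs - var_true
var_error = 74.05 - 51.835
var_error = 22.215

22.215


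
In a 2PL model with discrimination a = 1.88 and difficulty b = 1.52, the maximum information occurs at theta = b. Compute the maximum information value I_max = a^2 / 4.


For 2PL, max info at theta = b = 1.52
I_max = a^2 / 4 = 1.88^2 / 4
= 3.5344 / 4
I_max = 0.8836

0.8836


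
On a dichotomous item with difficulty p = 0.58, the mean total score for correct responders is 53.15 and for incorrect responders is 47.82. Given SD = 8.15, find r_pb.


q = 1 - p = 0.42
rpb = ((M1 - M0) / SD) * sqrt(p * q)
rpb = ((53.15 - 47.82) / 8.15) * sqrt(0.58 * 0.42)
rpb = 0.3228

0.3228


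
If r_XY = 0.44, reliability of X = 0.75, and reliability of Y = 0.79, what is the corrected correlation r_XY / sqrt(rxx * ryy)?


r_corrected = rxy / sqrt(rxx * ryy)
= 0.44 / sqrt(0.75 * 0.79)
= 0.44 / sqrt(0.5925)
= 0.44 / 0.76974
r_corrected = 0.5716

0.5716


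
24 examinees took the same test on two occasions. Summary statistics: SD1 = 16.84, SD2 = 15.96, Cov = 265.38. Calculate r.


r = cov(X,Y) / (SD_X * SD_Y)
r = 265.38 / (16.84 * 15.96)
r = 265.38 / 268.7664
r = 0.9874

0.9874


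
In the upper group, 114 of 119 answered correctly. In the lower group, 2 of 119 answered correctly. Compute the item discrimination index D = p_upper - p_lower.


p_upper = 114/119 = 0.958
p_lower = 2/119 = 0.0168
D = 0.958 - 0.0168 = 0.9412

0.9412


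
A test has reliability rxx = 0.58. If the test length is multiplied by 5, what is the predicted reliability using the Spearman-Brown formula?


r_new = (n * rxx) / (1 + (n-1) * rxx)
r_new = (5 * 0.58) / (1 + 4 * 0.58)
r_new = 2.9 / 3.32
r_new = 0.8735

0.8735


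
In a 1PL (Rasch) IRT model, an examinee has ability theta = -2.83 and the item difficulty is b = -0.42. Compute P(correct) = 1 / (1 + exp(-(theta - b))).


theta - b = -2.83 - -0.42 = -2.41
exp(-(theta - b)) = exp(2.41) = 11.134
P = 1 / (1 + 11.134)
P = 0.0824

0.0824


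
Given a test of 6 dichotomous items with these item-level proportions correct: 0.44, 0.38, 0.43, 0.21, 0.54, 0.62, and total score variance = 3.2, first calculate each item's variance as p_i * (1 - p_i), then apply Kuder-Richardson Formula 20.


For each item, compute p_i * q_i:
  Item 1: 0.44 * 0.56 = 0.2464
  Item 2: 0.38 * 0.62 = 0.2356
  Item 3: 0.43 * 0.57 = 0.2451
  Item 4: 0.21 * 0.79 = 0.1659
  Item 5: 0.54 * 0.46 = 0.2484
  Item 6: 0.62 * 0.38 = 0.2356
Sum(p_i * q_i) = 0.2464 + 0.2356 + 0.2451 + 0.1659 + 0.2484 + 0.2356 = 1.377
KR-20 = (k/(k-1)) * (1 - Sum(p_i*q_i) / Var_total)
= (6/5) * (1 - 1.377/3.2)
= 1.2 * 0.5697
KR-20 = 0.6836

0.6836


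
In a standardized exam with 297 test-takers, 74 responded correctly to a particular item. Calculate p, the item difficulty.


Item difficulty p = number correct / total examinees
p = 74 / 297
p = 0.2492

0.2492


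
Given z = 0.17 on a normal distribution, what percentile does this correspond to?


CDF(z) = 0.5 * (1 + erf(z/sqrt(2)))
erf(0.1202) = 0.135
CDF = 0.5675
Percentile rank = 0.5675 * 100 = 56.75

56.75


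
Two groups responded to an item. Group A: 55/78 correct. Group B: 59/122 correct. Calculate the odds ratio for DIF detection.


Odds_A = 55/23 = 2.3913
Odds_B = 59/63 = 0.9365
OR = Odds_A / Odds_B = 2.3913 / 0.9365
Exactly, OR = (55 * 63) / (23 * 59) = 3465 / 1357
OR = 2.5534

2.5534


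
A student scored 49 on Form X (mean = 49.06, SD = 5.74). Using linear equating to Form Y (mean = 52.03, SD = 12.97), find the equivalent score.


slope = SD_Y / SD_X = 12.97 / 5.74 ~ 2.2596
intercept = mean_Y - slope * mean_X = 52.03 - (12.97 / 5.74) * 49.06 ~ -58.8251
Y = slope * X + intercept. To avoid rounding drift from the rounded slope/intercept, evaluate the equivalent form Y = mean_Y + SD_Y * (X - mean_X) / SD_X at full precision:
Y = 52.03 + 12.97 * (49 - 49.06) / 5.74
Y = 52.03 - 12.97 * 0.06 / 5.74
Y = 52.03 - 0.7782 / 5.74
Y = 52.03 - 0.1356
Y = 51.8944

51.8944


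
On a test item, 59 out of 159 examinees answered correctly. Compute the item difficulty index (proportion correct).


Item difficulty p = number correct / total examinees
p = 59 / 159
p = 0.3711

0.3711


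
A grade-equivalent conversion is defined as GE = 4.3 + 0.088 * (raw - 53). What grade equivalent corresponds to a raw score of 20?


raw - median = 20 - 53 = -33
slope * diff = 0.088 * -33 = -2.904
GE = 4.3 + -2.904
GE = 1.396

1.396


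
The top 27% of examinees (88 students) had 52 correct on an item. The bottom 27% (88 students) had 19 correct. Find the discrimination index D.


p_upper = 52/88 = 0.5909
p_lower = 19/88 = 0.2159
D = 0.5909 - 0.2159 = 0.375

0.375


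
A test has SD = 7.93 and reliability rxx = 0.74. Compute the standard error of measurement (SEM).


SEM = SD * sqrt(1 - rxx)
SEM = 7.93 * sqrt(1 - 0.74)
SEM = 7.93 * sqrt(0.26) = 7.93 * 0.509902
SEM = 4.0435

4.0435


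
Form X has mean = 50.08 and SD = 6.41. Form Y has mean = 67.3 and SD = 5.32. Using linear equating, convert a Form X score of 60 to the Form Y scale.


slope = SD_Y / SD_X = 5.32 / 6.41 ~ 0.83
intercept = mean_Y - slope * mean_X = 67.3 - (5.32 / 6.41) * 50.08 ~ 25.7359
Y = slope * X + intercept. To avoid rounding drift from the rounded slope/intercept, evaluate the equivalent form Y = mean_Y + SD_Y * (X - mean_X) / SD_X at full precision:
Y = 67.3 + 5.32 * (60 - 50.08) / 6.41
Y = 67.3 + 5.32 * 9.92 / 6.41
Y = 67.3 + 52.7744 / 6.41
Y = 67.3 + 8.2331
Y = 75.5331

75.5331


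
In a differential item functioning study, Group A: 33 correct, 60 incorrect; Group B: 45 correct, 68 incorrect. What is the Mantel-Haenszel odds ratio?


Odds_A = 33/60 = 0.55
Odds_B = 45/68 = 0.6618
OR = Odds_A / Odds_B = 0.55 / 0.6618
Exactly, OR = (33 * 68) / (60 * 45) = 2244 / 2700
OR = 0.8311

0.8311


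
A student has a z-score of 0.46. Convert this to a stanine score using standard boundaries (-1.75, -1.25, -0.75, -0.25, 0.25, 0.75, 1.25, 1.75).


Stanine boundaries: [-1.75, -1.25, -0.75, -0.25, 0.25, 0.75, 1.25, 1.75]
z = 0.46
Check each boundary:
  z >= -1.75 -> could be stanine 2
  z >= -1.25 -> could be stanine 3
  z >= -0.75 -> could be stanine 4
  z >= -0.25 -> could be stanine 5
  z >= 0.25 -> could be stanine 6
  z < 0.75
  z < 1.25
  z < 1.75
Highest qualifying boundary gives stanine = 6

6


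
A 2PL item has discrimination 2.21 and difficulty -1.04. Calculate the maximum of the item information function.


For 2PL, max info at theta = b = -1.04
I_max = a^2 / 4 = 2.21^2 / 4
= 4.8841 / 4
I_max = 1.221

1.221


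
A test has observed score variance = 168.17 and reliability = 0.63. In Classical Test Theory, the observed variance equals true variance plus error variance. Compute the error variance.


var_true = rxx * var_obs = 0.63 * 168.17 = 105.9471
var_error = var_obs - var_true
var_error = 168.17 - 105.9471
var_error = 62.2229

62.2229


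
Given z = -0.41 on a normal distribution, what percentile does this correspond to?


CDF(z) = 0.5 * (1 + erf(z/sqrt(2)))
erf(-0.2899) = -0.3182
CDF = 0.3409
Percentile rank = 0.3409 * 100 = 34.09

34.09


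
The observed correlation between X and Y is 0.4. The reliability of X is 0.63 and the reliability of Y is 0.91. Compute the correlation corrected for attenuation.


r_corrected = rxy / sqrt(rxx * ryy)
= 0.4 / sqrt(0.63 * 0.91)
= 0.4 / sqrt(0.5733)
= 0.4 / 0.757166
r_corrected = 0.5283

0.5283


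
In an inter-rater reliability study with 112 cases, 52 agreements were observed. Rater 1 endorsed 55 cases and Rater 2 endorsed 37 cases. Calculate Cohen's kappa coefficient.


P_o = 52/112 = 0.464286
P_e = (55*37 + 57*75) / 12544 = 0.503029
kappa = (P_o - P_e) / (1 - P_e)
kappa = (0.464286 - 0.503029) / (1 - 0.503029)
kappa = -0.078

-0.078


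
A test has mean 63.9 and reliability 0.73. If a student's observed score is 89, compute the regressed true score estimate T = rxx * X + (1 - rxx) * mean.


T_est = rxx * X + (1 - rxx) * mean
T_est = 0.73 * 89 + 0.27 * 63.9
T_est = 64.97 + 17.253
T_est = 82.223

82.223


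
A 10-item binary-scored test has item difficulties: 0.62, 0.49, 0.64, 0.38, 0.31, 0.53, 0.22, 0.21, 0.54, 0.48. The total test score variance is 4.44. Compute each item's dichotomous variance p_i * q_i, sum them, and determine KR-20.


For each item, compute p_i * q_i:
  Item 1: 0.62 * 0.38 = 0.2356
  Item 2: 0.49 * 0.51 = 0.2499
  Item 3: 0.64 * 0.36 = 0.2304
  Item 4: 0.38 * 0.62 = 0.2356
  Item 5: 0.31 * 0.69 = 0.2139
  Item 6: 0.53 * 0.47 = 0.2491
  Item 7: 0.22 * 0.78 = 0.1716
  Item 8: 0.21 * 0.79 = 0.1659
  Item 9: 0.54 * 0.46 = 0.2484
  Item 10: 0.48 * 0.52 = 0.2496
Sum(p_i * q_i) = 0.2356 + 0.2499 + 0.2304 + 0.2356 + 0.2139 + 0.2491 + 0.1716 + 0.1659 + 0.2484 + 0.2496 = 2.25
KR-20 = (k/(k-1)) * (1 - Sum(p_i*q_i) / Var_total)
= (10/9) * (1 - 2.25/4.44)
= 1.1111 * 0.4932
KR-20 = 0.548

0.548


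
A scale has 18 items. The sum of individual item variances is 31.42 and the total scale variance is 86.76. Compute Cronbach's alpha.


alpha = (k/(k-1)) * (1 - sum(si^2)/s_total^2)
= (18/17) * (1 - 31.42/86.76)
alpha = 0.6754

0.6754


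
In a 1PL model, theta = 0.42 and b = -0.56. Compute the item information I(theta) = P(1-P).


P = 1/(1+exp(-(0.42--0.56))) = 0.7271
I = P*(1-P) = 0.7271 * 0.2729
I = 0.1984

0.1984


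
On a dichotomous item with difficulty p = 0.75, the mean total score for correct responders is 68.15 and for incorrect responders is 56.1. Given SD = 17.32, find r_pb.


q = 1 - p = 0.25
rpb = ((M1 - M0) / SD) * sqrt(p * q)
rpb = ((68.15 - 56.1) / 17.32) * sqrt(0.75 * 0.25)
rpb = 0.3013

0.3013


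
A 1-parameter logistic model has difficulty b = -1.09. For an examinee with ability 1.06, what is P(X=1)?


theta - b = 1.06 - -1.09 = 2.15
exp(-(theta - b)) = exp(-2.15) = 0.1165
P = 1 / (1 + 0.1165)
P = 0.8957

0.8957


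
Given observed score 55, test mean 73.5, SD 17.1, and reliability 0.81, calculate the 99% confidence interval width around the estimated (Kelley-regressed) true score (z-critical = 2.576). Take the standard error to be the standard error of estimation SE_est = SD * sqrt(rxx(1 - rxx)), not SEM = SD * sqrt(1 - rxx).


True score estimate = 0.81*55 + 0.19*73.5 = 58.515
SE_est = SD * sqrt(rxx * (1 - rxx)) = 17.1 * sqrt(0.81 * 0.19) = 17.1 * sqrt(0.1539) = 6.708345
CI = T_est +/- z * SE_est, so width = 2 * z * SE_est = 2 * 2.576 * 6.708345
Width = 34.5614

34.5614


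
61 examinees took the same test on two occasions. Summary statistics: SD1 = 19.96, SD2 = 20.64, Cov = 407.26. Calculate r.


r = cov(X,Y) / (SD_X * SD_Y)
r = 407.26 / (19.96 * 20.64)
r = 407.26 / 411.9744
r = 0.9886

0.9886


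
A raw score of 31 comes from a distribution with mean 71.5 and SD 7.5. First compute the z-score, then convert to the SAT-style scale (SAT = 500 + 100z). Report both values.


z = (X - mean) / SD = (31 - 71.5) / 7.5
z = -40.5 / 7.5
z = -5.4
SAT-scale = SAT = 500 + 100z
Carry z at full precision (z = -40.5 / 7.5) into the conversion:
SAT-scale = 500 + 100 * (-40.5 / 7.5) = 500 + -4050 / 7.5
SAT-scale = 500 + -540.0
SAT-scale = -40.0

-40.0


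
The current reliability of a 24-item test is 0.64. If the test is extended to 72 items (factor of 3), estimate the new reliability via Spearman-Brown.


r_new = (n * rxx) / (1 + (n-1) * rxx)
r_new = (3 * 0.64) / (1 + 2 * 0.64)
r_new = 1.92 / 2.28
r_new = 0.8421

0.8421


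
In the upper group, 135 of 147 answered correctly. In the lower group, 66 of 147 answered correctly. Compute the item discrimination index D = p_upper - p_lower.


p_upper = 135/147 = 0.9184
p_lower = 66/147 = 0.449
D = 0.9184 - 0.449 = 0.4694

0.4694


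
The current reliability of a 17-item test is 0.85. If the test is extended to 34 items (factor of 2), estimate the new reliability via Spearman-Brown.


r_new = (n * rxx) / (1 + (n-1) * rxx)
r_new = (2 * 0.85) / (1 + 1 * 0.85)
r_new = 1.7 / 1.85
r_new = 0.9189

0.9189


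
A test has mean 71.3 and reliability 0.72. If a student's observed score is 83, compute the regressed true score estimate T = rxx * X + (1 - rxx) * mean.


T_est = rxx * X + (1 - rxx) * mean
T_est = 0.72 * 83 + 0.28 * 71.3
T_est = 59.76 + 19.964
T_est = 79.724

79.724


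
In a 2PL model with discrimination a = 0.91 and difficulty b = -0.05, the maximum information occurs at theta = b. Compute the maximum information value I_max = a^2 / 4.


For 2PL, max info at theta = b = -0.05
I_max = a^2 / 4 = 0.91^2 / 4
= 0.8281 / 4
I_max = 0.207

0.207


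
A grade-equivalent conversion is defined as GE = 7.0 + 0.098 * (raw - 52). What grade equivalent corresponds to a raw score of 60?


raw - median = 60 - 52 = 8
slope * diff = 0.098 * 8 = 0.784
GE = 7.0 + 0.784
GE = 7.784

7.784


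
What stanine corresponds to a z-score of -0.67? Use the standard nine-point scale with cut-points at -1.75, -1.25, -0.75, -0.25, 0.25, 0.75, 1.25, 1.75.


Stanine boundaries: [-1.75, -1.25, -0.75, -0.25, 0.25, 0.75, 1.25, 1.75]
z = -0.67
Check each boundary:
  z >= -1.75 -> could be stanine 2
  z >= -1.25 -> could be stanine 3
  z >= -0.75 -> could be stanine 4
  z < -0.25
  z < 0.25
  z < 0.75
  z < 1.25
  z < 1.75
Highest qualifying boundary gives stanine = 4

4


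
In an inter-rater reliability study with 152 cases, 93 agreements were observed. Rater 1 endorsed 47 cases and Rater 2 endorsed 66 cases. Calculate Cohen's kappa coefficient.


P_o = 93/152 = 0.611842
P_e = (47*66 + 105*86) / 23104 = 0.525104
kappa = (P_o - P_e) / (1 - P_e)
kappa = (0.611842 - 0.525104) / (1 - 0.525104)
kappa = 0.1826

0.1826


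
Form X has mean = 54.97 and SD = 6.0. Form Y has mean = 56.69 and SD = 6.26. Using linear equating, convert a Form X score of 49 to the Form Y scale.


slope = SD_Y / SD_X = 6.26 / 6.0 ~ 1.0433
intercept = mean_Y - slope * mean_X = 56.69 - (6.26 / 6.0) * 54.97 ~ -0.662
Y = slope * X + intercept. To avoid rounding drift from the rounded slope/intercept, evaluate the equivalent form Y = mean_Y + SD_Y * (X - mean_X) / SD_X at full precision:
Y = 56.69 + 6.26 * (49 - 54.97) / 6.0
Y = 56.69 - 6.26 * 5.97 / 6.0
Y = 56.69 - 37.3722 / 6.0
Y = 56.69 - 6.2287
Y = 50.4613

50.4613


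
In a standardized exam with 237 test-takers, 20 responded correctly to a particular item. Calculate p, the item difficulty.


Item difficulty p = number correct / total examinees
p = 20 / 237
p = 0.0844

0.0844


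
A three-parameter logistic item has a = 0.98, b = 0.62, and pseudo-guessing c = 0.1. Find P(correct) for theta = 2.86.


logit = 0.98*(2.86 - 0.62) = 2.1952
P* = 1/(1 + exp(-2.1952)) = 0.8998
P = 0.1 + (1 - 0.1) * 0.8998
P = 0.9098

0.9098


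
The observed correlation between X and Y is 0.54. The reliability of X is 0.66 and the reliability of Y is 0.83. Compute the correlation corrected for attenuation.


r_corrected = rxy / sqrt(rxx * ryy)
= 0.54 / sqrt(0.66 * 0.83)
= 0.54 / sqrt(0.5478)
= 0.54 / 0.740135
r_corrected = 0.7296

0.7296


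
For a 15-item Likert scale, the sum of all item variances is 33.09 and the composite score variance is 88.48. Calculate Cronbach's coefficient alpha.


alpha = (k/(k-1)) * (1 - sum(si^2)/s_total^2)
= (15/14) * (1 - 33.09/88.48)
alpha = 0.6707

0.6707


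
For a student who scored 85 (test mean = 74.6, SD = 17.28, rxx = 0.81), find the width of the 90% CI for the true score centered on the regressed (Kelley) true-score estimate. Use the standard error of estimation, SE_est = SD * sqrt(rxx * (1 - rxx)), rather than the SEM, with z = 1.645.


True score estimate = 0.81*85 + 0.19*74.6 = 83.024
SE_est = SD * sqrt(rxx * (1 - rxx)) = 17.28 * sqrt(0.81 * 0.19) = 17.28 * sqrt(0.1539) = 6.77896
CI = T_est +/- z * SE_est, so width = 2 * z * SE_est = 2 * 1.645 * 6.77896
Width = 22.3028

22.3028


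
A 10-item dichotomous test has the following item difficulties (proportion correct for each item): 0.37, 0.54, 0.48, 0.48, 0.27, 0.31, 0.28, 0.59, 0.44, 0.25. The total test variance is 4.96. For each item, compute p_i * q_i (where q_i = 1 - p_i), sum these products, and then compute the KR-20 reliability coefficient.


For each item, compute p_i * q_i:
  Item 1: 0.37 * 0.63 = 0.2331
  Item 2: 0.54 * 0.46 = 0.2484
  Item 3: 0.48 * 0.52 = 0.2496
  Item 4: 0.48 * 0.52 = 0.2496
  Item 5: 0.27 * 0.73 = 0.1971
  Item 6: 0.31 * 0.69 = 0.2139
  Item 7: 0.28 * 0.72 = 0.2016
  Item 8: 0.59 * 0.41 = 0.2419
  Item 9: 0.44 * 0.56 = 0.2464
  Item 10: 0.25 * 0.75 = 0.1875
Sum(p_i * q_i) = 0.2331 + 0.2484 + 0.2496 + 0.2496 + 0.1971 + 0.2139 + 0.2016 + 0.2419 + 0.2464 + 0.1875 = 2.2691
KR-20 = (k/(k-1)) * (1 - Sum(p_i*q_i) / Var_total)
= (10/9) * (1 - 2.2691/4.96)
= 1.1111 * 0.5425
KR-20 = 0.6028

0.6028


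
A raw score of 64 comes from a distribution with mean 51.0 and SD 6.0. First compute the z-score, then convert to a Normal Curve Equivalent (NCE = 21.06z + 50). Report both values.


z = (X - mean) / SD = (64 - 51.0) / 6.0
z = 13.0 / 6.0
z = 2.1667
NCE = NCE = 21.06z + 50
Carry z at full precision (z = 13.0 / 6.0) into the conversion:
NCE = 21.06 * (13.0 / 6.0) + 50 = 273.78 / 6.0 + 50
NCE = 45.63 + 50
NCE = 95.63

95.63


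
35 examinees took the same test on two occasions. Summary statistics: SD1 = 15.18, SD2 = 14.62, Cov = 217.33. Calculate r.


r = cov(X,Y) / (SD_X * SD_Y)
r = 217.33 / (15.18 * 14.62)
r = 217.33 / 221.9316
r = 0.9793

0.9793


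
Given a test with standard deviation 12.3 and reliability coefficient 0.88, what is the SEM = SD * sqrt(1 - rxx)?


SEM = SD * sqrt(1 - rxx)
SEM = 12.3 * sqrt(1 - 0.88)
SEM = 12.3 * sqrt(0.12) = 12.3 * 0.34641
SEM = 4.2608

4.2608


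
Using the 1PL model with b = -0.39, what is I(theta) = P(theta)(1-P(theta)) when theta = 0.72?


P = 1/(1+exp(-(0.72--0.39))) = 0.7521
I = P*(1-P) = 0.7521 * 0.2479
I = 0.1864

0.1864


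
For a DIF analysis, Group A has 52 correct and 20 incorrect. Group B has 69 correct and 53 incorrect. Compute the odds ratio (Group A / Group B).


Odds_A = 52/20 = 2.6
Odds_B = 69/53 = 1.3019
OR = Odds_A / Odds_B = 2.6 / 1.3019
Exactly, OR = (52 * 53) / (20 * 69) = 2756 / 1380
OR = 1.9971

1.9971


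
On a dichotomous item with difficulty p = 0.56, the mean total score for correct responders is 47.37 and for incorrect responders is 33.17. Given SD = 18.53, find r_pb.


q = 1 - p = 0.44
rpb = ((M1 - M0) / SD) * sqrt(p * q)
rpb = ((47.37 - 33.17) / 18.53) * sqrt(0.56 * 0.44)
rpb = 0.3804

0.3804


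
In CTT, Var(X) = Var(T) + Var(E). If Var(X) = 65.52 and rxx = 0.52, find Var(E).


var_true = rxx * var_obs = 0.52 * 65.52 = 34.0704
var_error = var_obs - var_true
var_error = 65.52 - 34.0704
var_error = 31.4496

31.4496


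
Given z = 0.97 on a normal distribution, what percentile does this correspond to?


CDF(z) = 0.5 * (1 + erf(z/sqrt(2)))
erf(0.6859) = 0.668
CDF = 0.834
Percentile rank = 0.834 * 100 = 83.4

83.4


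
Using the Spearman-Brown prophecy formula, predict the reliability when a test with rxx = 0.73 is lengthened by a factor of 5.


r_new = (n * rxx) / (1 + (n-1) * rxx)
r_new = (5 * 0.73) / (1 + 4 * 0.73)
r_new = 3.65 / 3.92
r_new = 0.9311

0.9311


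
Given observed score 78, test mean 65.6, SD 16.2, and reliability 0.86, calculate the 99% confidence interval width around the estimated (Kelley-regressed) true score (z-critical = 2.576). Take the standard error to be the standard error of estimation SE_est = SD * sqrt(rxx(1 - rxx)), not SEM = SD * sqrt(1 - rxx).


True score estimate = 0.86*78 + 0.14*65.6 = 76.264
SE_est = SD * sqrt(rxx * (1 - rxx)) = 16.2 * sqrt(0.86 * 0.14) = 16.2 * sqrt(0.1204) = 5.62119
CI = T_est +/- z * SE_est, so width = 2 * z * SE_est = 2 * 2.576 * 5.62119
Width = 28.9604

28.9604


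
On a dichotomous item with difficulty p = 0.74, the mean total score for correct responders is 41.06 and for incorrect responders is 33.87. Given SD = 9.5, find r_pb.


q = 1 - p = 0.26
rpb = ((M1 - M0) / SD) * sqrt(p * q)
rpb = ((41.06 - 33.87) / 9.5) * sqrt(0.74 * 0.26)
rpb = 0.332

0.332


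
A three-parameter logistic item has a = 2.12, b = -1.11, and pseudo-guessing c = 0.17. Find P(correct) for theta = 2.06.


logit = 2.12*(2.06 - -1.11) = 6.7204
P* = 1/(1 + exp(-6.7204)) = 0.9988
P = 0.17 + (1 - 0.17) * 0.9988
P = 0.999

0.999


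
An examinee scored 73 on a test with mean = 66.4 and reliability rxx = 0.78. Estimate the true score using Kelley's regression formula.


T_est = rxx * X + (1 - rxx) * mean
T_est = 0.78 * 73 + 0.22 * 66.4
T_est = 56.94 + 14.608
T_est = 71.548

71.548


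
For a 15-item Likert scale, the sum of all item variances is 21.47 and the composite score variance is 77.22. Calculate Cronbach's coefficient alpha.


alpha = (k/(k-1)) * (1 - sum(si^2)/s_total^2)
= (15/14) * (1 - 21.47/77.22)
alpha = 0.7735

0.7735


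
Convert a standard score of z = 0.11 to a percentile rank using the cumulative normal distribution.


CDF(z) = 0.5 * (1 + erf(z/sqrt(2)))
erf(0.0778) = 0.0876
CDF = 0.5438
Percentile rank = 0.5438 * 100 = 54.38

54.38


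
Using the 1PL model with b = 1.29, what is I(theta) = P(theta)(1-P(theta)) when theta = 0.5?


P = 1/(1+exp(-(0.5-1.29))) = 0.3122
I = P*(1-P) = 0.3122 * 0.6878
I = 0.2147

0.2147


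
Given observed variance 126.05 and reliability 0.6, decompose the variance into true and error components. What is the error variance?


var_true = rxx * var_obs = 0.6 * 126.05 = 75.63
var_error = var_obs - var_true
var_error = 126.05 - 75.63
var_error = 50.42

50.42


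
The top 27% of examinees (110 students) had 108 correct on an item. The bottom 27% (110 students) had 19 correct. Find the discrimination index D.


p_upper = 108/110 = 0.9818
p_lower = 19/110 = 0.1727
D = 0.9818 - 0.1727 = 0.8091

0.8091


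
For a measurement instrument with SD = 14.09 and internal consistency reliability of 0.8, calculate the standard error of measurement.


SEM = SD * sqrt(1 - rxx)
SEM = 14.09 * sqrt(1 - 0.8)
SEM = 14.09 * sqrt(0.2) = 14.09 * 0.447214
SEM = 6.3012

6.3012


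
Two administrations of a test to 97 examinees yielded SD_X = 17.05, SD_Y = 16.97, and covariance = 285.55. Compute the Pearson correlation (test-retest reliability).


r = cov(X,Y) / (SD_X * SD_Y)
r = 285.55 / (17.05 * 16.97)
r = 285.55 / 289.3385
r = 0.9869

0.9869


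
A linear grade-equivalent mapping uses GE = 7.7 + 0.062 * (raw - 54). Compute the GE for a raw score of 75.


raw - median = 75 - 54 = 21
slope * diff = 0.062 * 21 = 1.302
GE = 7.7 + 1.302
GE = 9.002

9.002


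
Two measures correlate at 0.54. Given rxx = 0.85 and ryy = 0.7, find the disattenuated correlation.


r_corrected = rxy / sqrt(rxx * ryy)
= 0.54 / sqrt(0.85 * 0.7)
= 0.54 / sqrt(0.595)
= 0.54 / 0.771362
r_corrected = 0.7001

0.7001


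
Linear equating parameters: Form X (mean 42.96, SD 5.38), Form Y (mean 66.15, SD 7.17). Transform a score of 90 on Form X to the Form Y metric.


slope = SD_Y / SD_X = 7.17 / 5.38 ~ 1.3327
intercept = mean_Y - slope * mean_X = 66.15 - (7.17 / 5.38) * 42.96 ~ 8.8966
Y = slope * X + intercept. To avoid rounding drift from the rounded slope/intercept, evaluate the equivalent form Y = mean_Y + SD_Y * (X - mean_X) / SD_X at full precision:
Y = 66.15 + 7.17 * (90 - 42.96) / 5.38
Y = 66.15 + 7.17 * 47.04 / 5.38
Y = 66.15 + 337.2768 / 5.38
Y = 66.15 + 62.6909
Y = 128.8409

128.8409


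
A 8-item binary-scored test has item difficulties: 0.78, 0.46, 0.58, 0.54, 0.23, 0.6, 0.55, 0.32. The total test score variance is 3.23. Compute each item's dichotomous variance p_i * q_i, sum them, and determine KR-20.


For each item, compute p_i * q_i:
  Item 1: 0.78 * 0.22 = 0.1716
  Item 2: 0.46 * 0.54 = 0.2484
  Item 3: 0.58 * 0.42 = 0.2436
  Item 4: 0.54 * 0.46 = 0.2484
  Item 5: 0.23 * 0.77 = 0.1771
  Item 6: 0.6 * 0.4 = 0.24
  Item 7: 0.55 * 0.45 = 0.2475
  Item 8: 0.32 * 0.68 = 0.2176
Sum(p_i * q_i) = 0.1716 + 0.2484 + 0.2436 + 0.2484 + 0.1771 + 0.24 + 0.2475 + 0.2176 = 1.7942
KR-20 = (k/(k-1)) * (1 - Sum(p_i*q_i) / Var_total)
= (8/7) * (1 - 1.7942/3.23)
= 1.1429 * 0.4445
KR-20 = 0.508

0.508


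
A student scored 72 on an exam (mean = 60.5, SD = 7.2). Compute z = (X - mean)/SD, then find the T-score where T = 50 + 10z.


z = (X - mean) / SD = (72 - 60.5) / 7.2
z = 11.5 / 7.2
z = 1.5972
T-score = T = 50 + 10z
Carry z at full precision (z = 11.5 / 7.2) into the conversion:
T-score = 50 + 10 * (11.5 / 7.2) = 50 + 115 / 7.2
T-score = 50 + 15.9722
T-score = 65.9722

65.9722


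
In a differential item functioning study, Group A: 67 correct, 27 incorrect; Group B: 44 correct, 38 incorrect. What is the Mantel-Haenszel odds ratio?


Odds_A = 67/27 = 2.4815
Odds_B = 44/38 = 1.1579
OR = Odds_A / Odds_B = 2.4815 / 1.1579
Exactly, OR = (67 * 38) / (27 * 44) = 2546 / 1188
OR = 2.1431

2.1431


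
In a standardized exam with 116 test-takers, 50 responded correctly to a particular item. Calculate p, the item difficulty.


Item difficulty p = number correct / total examinees
p = 50 / 116
p = 0.431

0.431


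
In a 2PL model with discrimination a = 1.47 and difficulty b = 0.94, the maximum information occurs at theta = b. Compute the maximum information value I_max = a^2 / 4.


For 2PL, max info at theta = b = 0.94
I_max = a^2 / 4 = 1.47^2 / 4
= 2.1609 / 4
I_max = 0.5402

0.5402


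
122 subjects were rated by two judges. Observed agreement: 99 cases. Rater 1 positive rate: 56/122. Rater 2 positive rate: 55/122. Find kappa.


P_o = 99/122 = 0.811475
P_e = (56*55 + 66*67) / 14884 = 0.504031
kappa = (P_o - P_e) / (1 - P_e)
kappa = (0.811475 - 0.504031) / (1 - 0.504031)
kappa = 0.6199

0.6199


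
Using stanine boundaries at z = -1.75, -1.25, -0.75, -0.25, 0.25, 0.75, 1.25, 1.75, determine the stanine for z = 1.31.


Stanine boundaries: [-1.75, -1.25, -0.75, -0.25, 0.25, 0.75, 1.25, 1.75]
z = 1.31
Check each boundary:
  z >= -1.75 -> could be stanine 2
  z >= -1.25 -> could be stanine 3
  z >= -0.75 -> could be stanine 4
  z >= -0.25 -> could be stanine 5
  z >= 0.25 -> could be stanine 6
  z >= 0.75 -> could be stanine 7
  z >= 1.25 -> could be stanine 8
  z < 1.75
Highest qualifying boundary gives stanine = 8

8


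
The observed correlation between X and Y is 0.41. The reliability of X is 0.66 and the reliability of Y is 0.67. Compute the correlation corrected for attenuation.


r_corrected = rxy / sqrt(rxx * ryy)
= 0.41 / sqrt(0.66 * 0.67)
= 0.41 / sqrt(0.4422)
= 0.41 / 0.664981
r_corrected = 0.6166

0.6166


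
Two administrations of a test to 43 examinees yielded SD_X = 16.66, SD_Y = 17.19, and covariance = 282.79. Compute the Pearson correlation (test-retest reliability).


r = cov(X,Y) / (SD_X * SD_Y)
r = 282.79 / (16.66 * 17.19)
r = 282.79 / 286.3854
r = 0.9874

0.9874


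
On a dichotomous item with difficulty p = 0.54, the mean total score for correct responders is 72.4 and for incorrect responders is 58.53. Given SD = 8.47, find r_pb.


q = 1 - p = 0.46
rpb = ((M1 - M0) / SD) * sqrt(p * q)
rpb = ((72.4 - 58.53) / 8.47) * sqrt(0.54 * 0.46)
rpb = 0.8161

0.8161


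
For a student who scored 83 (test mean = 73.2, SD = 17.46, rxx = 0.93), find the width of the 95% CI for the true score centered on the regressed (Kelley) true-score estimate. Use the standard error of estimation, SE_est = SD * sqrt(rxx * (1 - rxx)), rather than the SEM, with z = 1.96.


True score estimate = 0.93*83 + 0.07*73.2 = 82.314
SE_est = SD * sqrt(rxx * (1 - rxx)) = 17.46 * sqrt(0.93 * 0.07) = 17.46 * sqrt(0.0651) = 4.454867
CI = T_est +/- z * SE_est, so width = 2 * z * SE_est = 2 * 1.96 * 4.454867
Width = 17.4631

17.4631


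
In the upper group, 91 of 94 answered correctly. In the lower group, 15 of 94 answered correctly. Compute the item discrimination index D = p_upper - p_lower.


p_upper = 91/94 = 0.9681
p_lower = 15/94 = 0.1596
D = 0.9681 - 0.1596 = 0.8085

0.8085


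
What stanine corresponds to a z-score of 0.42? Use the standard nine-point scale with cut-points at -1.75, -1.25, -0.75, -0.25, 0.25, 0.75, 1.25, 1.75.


Stanine boundaries: [-1.75, -1.25, -0.75, -0.25, 0.25, 0.75, 1.25, 1.75]
z = 0.42
Check each boundary:
  z >= -1.75 -> could be stanine 2
  z >= -1.25 -> could be stanine 3
  z >= -0.75 -> could be stanine 4
  z >= -0.25 -> could be stanine 5
  z >= 0.25 -> could be stanine 6
  z < 0.75
  z < 1.25
  z < 1.75
Highest qualifying boundary gives stanine = 6

6


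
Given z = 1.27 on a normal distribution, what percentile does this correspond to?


CDF(z) = 0.5 * (1 + erf(z/sqrt(2)))
erf(0.898) = 0.7959
CDF = 0.898
Percentile rank = 0.898 * 100 = 89.8

89.8


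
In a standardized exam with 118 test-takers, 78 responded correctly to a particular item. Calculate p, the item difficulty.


Item difficulty p = number correct / total examinees
p = 78 / 118
p = 0.661

0.661
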